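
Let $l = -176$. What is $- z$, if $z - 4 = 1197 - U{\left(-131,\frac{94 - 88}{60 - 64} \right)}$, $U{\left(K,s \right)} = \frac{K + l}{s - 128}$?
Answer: $- \frac{310445}{259} \approx -1198.6$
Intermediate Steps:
$U{\left(K,s \right)} = \frac{-176 + K}{-128 + s}$ ($U{\left(K,s \right)} = \frac{K - 176}{s - 128} = \frac{-176 + K}{-128 + s}$)
$z = \frac{310445}{259}$ ($z = 4 + \left(1197 - \frac{-176 - 131}{-128 + \frac{94 - 88}{60 - 64}}\right) = 4 + \left(1197 - \frac{1}{-128 + \frac{6}{-4}} \left(-307\right)\right) = 4 + \left(1197 - \frac{1}{-128 + 6 \left(- \frac{1}{4}\right)} \left(-307\right)\right) = 4 + \left(1197 - \frac{1}{-128 - \frac{3}{2}} \left(-307\right)\right) = 4 + \left(1197 - \frac{1}{- \frac{259}{2}} \left(-307\right)\right) = 4 + \left(1197 - \left(- \frac{2}{259}\right) \left(-307\right)\right) = 4 + \left(1197 - \frac{614}{259}\right) = 4 + \frac{309409}{259} = \frac{310445}{259} \approx 1198.6$)
$- z = \left(-1\right) \frac{310445}{259} = - \frac{310445}{259}$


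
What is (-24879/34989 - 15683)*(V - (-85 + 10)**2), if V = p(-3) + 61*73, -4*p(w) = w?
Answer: 428488043285/23326 ≈ 1.8370e+7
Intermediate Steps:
p(w) = -w/4
V = 17815/4 (V = -1/4*(-3) + 61*73 = 3/4 + 4453 = 17815/4 ≈ 4453.8)
(-24879/34989 - 15683)*(V - (-85 + 10)**2) = (-24879/34989 - 15683)*(17815/4 - (-85 + 10)**2) = (-24879*1/34989 - 15683)*(17815/4 - 1*(-75)**2) = (-8293/11663 - 15683)*(17815/4 - 1*5625) = -182919122*(17815/4 - 5625)/11663 = -182919122/11663*(-4685/4) = 428488043285/23326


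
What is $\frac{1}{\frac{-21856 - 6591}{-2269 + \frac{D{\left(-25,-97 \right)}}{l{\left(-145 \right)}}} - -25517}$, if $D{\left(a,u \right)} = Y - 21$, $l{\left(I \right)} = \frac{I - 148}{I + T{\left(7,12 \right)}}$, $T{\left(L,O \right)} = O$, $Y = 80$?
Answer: $\frac{656970}{16772238461} \approx 3.917 \cdot 10^{-5}$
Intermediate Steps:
$l{\left(I \right)} = \frac{-148 + I}{12 + I}$ ($l{\left(I \right)} = \frac{I - 148}{I + 12} = \frac{-148 + I}{12 + I}$)
$D{\left(a,u \right)} = 59$ ($D{\left(a,u \right)} = 80 - 21 = 59$)
$\frac{1}{\frac{-21856 - 6591}{-2269 + \frac{D{\left(-25,-97 \right)}}{l{\left(-145 \right)}}} - -25517} = \frac{1}{\frac{-21856 - 6591}{-2269 + \frac{59}{\frac{1}{12 - 145} \left(-148 - 145\right)}} - -25517} = \frac{1}{- \frac{28447}{-2269 + \frac{59}{\frac{1}{-133} \left(-293\right)}} + 25517} = \frac{1}{- \frac{28447}{-2269 + \frac{59}{\left(- \frac{1}{133}\right) \left(-293\right)}} + 25517} = \frac{1}{- \frac{28447}{-2269 + \frac{59}{\frac{293}{133}}} + 25517} = \frac{1}{- \frac{28447}{-2269 + 59 \cdot \frac{133}{293}} + 25517} = \frac{1}{- \frac{28447}{-2269 + \frac{7847}{293}} + 25517} = \frac{1}{- \frac{28447}{- \frac{656970}{293}} + 25517} = \frac{1}{\left(-28447\right) \left(- \frac{293}{656970}\right) + 25517} = \frac{1}{\frac{8334971}{656970} + 25517} = \frac{1}{\frac{16772238461}{656970}} = \frac{656970}{16772238461}$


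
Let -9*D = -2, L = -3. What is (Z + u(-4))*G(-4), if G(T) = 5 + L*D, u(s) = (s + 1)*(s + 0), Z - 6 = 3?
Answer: 91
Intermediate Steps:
D = 2/9 (D = -1/9*(-2) = 2/9 ≈ 0.22222)
Z = 9 (Z = 6 + 3 = 9)
u(s) = s*(1 + s) (u(s) = (1 + s)*s = s*(1 + s))
G(T) = 13/3 (G(T) = 5 - 3*2/9 = 5 - 2/3 = 13/3)
(Z + u(-4))*G(-4) = (9 - 4*(1 - 4))*(13/3) = (9 - 4*(-3))*(13/3) = (9 + 12)*(13/3) = 21*(13/3) = 91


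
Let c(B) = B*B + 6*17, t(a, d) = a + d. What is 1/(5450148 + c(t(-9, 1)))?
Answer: 1/5450314 ≈ 1.8348e-7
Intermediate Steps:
c(B) = 102 + B² (c(B) = B² + 102 = 102 + B²)
1/(5450148 + c(t(-9, 1))) = 1/(5450148 + (102 + (-9 + 1)²)) = 1/(5450148 + (102 + (-8)²)) = 1/(5450148 + (102 + 64)) = 1/(5450148 + 166) = 1/5450314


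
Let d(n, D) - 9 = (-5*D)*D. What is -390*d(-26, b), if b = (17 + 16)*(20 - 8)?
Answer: 305787690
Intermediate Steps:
b = 396 (b = 33*12 = 396)
d(n, D) = 9 - 5*D**2 (d(n, D) = 9 + (-5*D)*D = 9 - 5*D**2)
-390*d(-26, b) = -390*(9 - 5*396**2) = -390*(9 - 5*156816) = -390*(9 - 784080) = -390*(-784071) = 305787690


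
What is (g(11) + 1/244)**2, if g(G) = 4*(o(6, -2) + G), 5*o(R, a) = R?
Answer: 3545130681/1488400 ≈ 2381.8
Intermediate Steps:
o(R, a) = R/5
g(G) = 24/5 + 4*G (g(G) = 4*((1/5)*6 + G) = 4*(6/5 + G) = 24/5 + 4*G)
(g(11) + 1/244)**2 = ((24/5 + 4*11) + 1/244)**2 = ((24/5 + 44) + 1/244)**2 = (244/5 + 1/244)**2 = (59541/1220)**2 = 3545130681/1488400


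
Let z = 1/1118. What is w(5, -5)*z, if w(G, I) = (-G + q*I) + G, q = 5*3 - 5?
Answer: -25/559 ≈ -0.044723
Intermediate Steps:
q = 10 (q = 15 - 5 = 10)
z = 1/1118 ≈ 0.00089445
w(G, I) = 10*I (w(G, I) = (-G + 10*I) + G = 10*I)
w(5, -5)*z = (10*(-5))*(1/1118) = -50*1/1118 = -25/559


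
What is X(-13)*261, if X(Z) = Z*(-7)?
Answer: 23751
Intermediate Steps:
X(Z) = -7*Z
X(-13)*261 = -7*(-13)*261 = 91*261 = 23751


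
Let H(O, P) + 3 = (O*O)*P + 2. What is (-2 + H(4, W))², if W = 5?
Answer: 5929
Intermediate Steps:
H(O, P) = -1 + P*O² (H(O, P) = -3 + ((O*O)*P + 2) = -3 + (O²*P + 2) = -3 + (P*O² + 2) = -3 + (2 + P*O²) = -1 + P*O²)
(-2 + H(4, W))² = (-2 + (-1 + 5*4²))² = (-2 + (-1 + 5*16))² = (-2 + (-1 + 80))² = (-2 + 79)² = 77² = 5929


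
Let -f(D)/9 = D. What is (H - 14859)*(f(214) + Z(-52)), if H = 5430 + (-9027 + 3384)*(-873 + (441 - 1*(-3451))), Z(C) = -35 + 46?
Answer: 32642412090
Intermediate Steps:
Z(C) = 11
f(D) = -9*D
H = -17030787 (H = 5430 - 5643*(-873 + (441 + 3451)) = 5430 - 5643*(-873 + 3892) = 5430 - 5643*3019 = 5430 - 17036217 = -17030787)
(H - 14859)*(f(214) + Z(-52)) = (-17030787 - 14859)*(-9*214 + 11) = -17045646*(-1926 + 11) = -17045646*(-1915) = 32642412090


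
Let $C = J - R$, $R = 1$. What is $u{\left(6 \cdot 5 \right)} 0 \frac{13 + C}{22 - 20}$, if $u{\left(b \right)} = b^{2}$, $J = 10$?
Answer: $0$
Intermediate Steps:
$C = 9$ ($C = 10 - 1 = 9$)
$u{\left(6 \cdot 5 \right)} 0 \frac{13 + C}{22 - 20} = \left(6 \cdot 5\right)^{2} \cdot 0 \frac{13 + 9}{22 - 20} = 30^{2} \cdot 0 \cdot \frac{22}{2} = 900 \cdot 0 \cdot 22 \cdot \frac{1}{2} = 0 \cdot 11 = 0$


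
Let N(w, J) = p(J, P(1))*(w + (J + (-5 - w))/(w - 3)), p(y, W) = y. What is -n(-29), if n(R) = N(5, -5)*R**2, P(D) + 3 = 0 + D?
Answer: -21025/2 ≈ -10513.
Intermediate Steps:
P(D) = -3 + D (P(D) = -3 + (0 + D) = -3 + D)
N(w, J) = J*(w + (-5 + J - w)/(-3 + w)) (N(w, J) = J*(w + (J + (-5 - w))/(w - 3)) = J*(w + (-5 + J - w)/(-3 + w)))
n(R) = 25*R**2/2 (n(R) = (-5*(-5 - 5 + 5**2 - 4*5)/(-3 + 5))*R**2 = (-5*(-5 - 5 + 25 - 20)/2)*R**2 = (-5*1/2*(-5))*R**2 = 25*R**2/2)
-n(-29) = -25*(-29)**2/2 = -25*841/2 = -1*21025/2 = -21025/2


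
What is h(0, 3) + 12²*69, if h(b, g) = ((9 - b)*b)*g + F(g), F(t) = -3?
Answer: 9933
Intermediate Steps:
h(b, g) = -3 + b*g*(9 - b) (h(b, g) = ((9 - b)*b)*g - 3 = (b*(9 - b))*g - 3 = b*g*(9 - b) - 3 = -3 + b*g*(9 - b))
h(0, 3) + 12²*69 = (-3 - 1*3*0² + 9*0*3) + 12²*69 = (-3 - 1*3*0 + 0) + 144*69 = (-3 + 0 + 0) + 9936 = -3 + 9936 = 9933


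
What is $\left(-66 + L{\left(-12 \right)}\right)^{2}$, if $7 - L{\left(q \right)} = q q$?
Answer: $41209$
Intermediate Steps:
$L{\left(q \right)} = 7 - q^{2}$ ($L{\left(q \right)} = 7 - q q = 7 - q^{2}$)
$\left(-66 + L{\left(-12 \right)}\right)^{2} = \left(-66 + \left(7 - \left(-12\right)^{2}\right)\right)^{2} = \left(-66 + \left(7 - 144\right)\right)^{2} = \left(-66 - 137\right)^{2} = \left(-203\right)^{2} = 41209$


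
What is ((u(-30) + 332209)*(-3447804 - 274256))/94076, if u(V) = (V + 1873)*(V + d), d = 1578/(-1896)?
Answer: -80974992522925/7432004 ≈ -1.0895e+7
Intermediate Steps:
d = -263/316 (d = 1578*(-1/1896) = -263/316 ≈ -0.83228)
u(V) = (1873 + V)*(-263/316 + V) (u(V) = (V + 1873)*(V - 263/316) = (1873 + V)*(-263/316 + V))
((u(-30) + 332209)*(-3447804 - 274256))/94076 = (((-492599/316 + (-30)² + (591605/316)*(-30)) + 332209)*(-3447804 - 274256))/94076 = (((-492599/316 + 900 - 8874075/158) + 332209)*(-3722060))*(1/94076) = ((-17956349/316 + 332209)*(-3722060))*(1/94076) = ((87021695/316)*(-3722060))*(1/94076) = -80974992522925/79*1/94076 = -80974992522925/7432004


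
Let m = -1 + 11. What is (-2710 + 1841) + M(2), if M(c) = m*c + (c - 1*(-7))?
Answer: -840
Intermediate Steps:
m = 10
M(c) = 7 + 11*c (M(c) = 10*c + (c - 1*(-7)) = 10*c + (c + 7) = 10*c + (7 + c) = 7 + 11*c)
(-2710 + 1841) + M(2) = (-2710 + 1841) + (7 + 11*2) = -869 + (7 + 22) = -869 + 29 = -840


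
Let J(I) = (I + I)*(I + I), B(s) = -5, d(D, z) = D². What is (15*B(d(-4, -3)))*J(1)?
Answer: -300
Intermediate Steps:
J(I) = 4*I² (J(I) = (2*I)*(2*I) = 4*I²)
(15*B(d(-4, -3)))*J(1) = (15*(-5))*(4*1²) = -300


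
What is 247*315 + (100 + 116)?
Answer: 78021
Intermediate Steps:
247*315 + (100 + 116) = 77805 + 216 = 78021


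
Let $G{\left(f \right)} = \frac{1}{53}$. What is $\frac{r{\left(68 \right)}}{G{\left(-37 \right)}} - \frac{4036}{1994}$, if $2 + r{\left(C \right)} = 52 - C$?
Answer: $- \frac{953156}{997} \approx -956.02$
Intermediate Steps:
$r{\left(C \right)} = 50 - C$ ($r{\left(C \right)} = -2 - \left(-52 + C\right) = 50 - C$)
$G{\left(f \right)} = \frac{1}{53}$
$\frac{r{\left(68 \right)}}{G{\left(-37 \right)}} - \frac{4036}{1994} = \left(50 - 68\right) \frac{1}{\frac{1}{53}} - \frac{4036}{1994} = \left(50 - 68\right) 53 - \frac{2018}{997} = \left(-18\right) 53 - \frac{2018}{997} = -954 - \frac{2018}{997} = - \frac{953156}{997}$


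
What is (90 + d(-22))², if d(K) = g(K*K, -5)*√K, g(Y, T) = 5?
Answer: 7550 + 900*I*√22 ≈ 7550.0 + 4221.4*I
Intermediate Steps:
d(K) = 5*√K
(90 + d(-22))² = (90 + 5*√(-22))² = (90 + 5*(I*√22))² = (90 + 5*I*√22)²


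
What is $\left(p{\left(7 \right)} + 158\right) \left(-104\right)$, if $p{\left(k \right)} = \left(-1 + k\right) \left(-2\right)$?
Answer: $-15184$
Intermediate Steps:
$p{\left(k \right)} = 2 - 2 k$
$\left(p{\left(7 \right)} + 158\right) \left(-104\right) = \left(\left(2 - 14\right) + 158\right) \left(-104\right) = \left(-12 + 158\right) \left(-104\right) = 146 \left(-104\right) = -15184$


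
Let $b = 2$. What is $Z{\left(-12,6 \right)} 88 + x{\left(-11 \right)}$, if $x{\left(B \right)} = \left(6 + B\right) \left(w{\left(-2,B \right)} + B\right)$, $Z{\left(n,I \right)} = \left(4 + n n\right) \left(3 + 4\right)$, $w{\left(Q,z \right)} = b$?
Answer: $91213$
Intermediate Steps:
$w{\left(Q,z \right)} = 2$
$Z{\left(n,I \right)} = 28 + 7 n^{2}$ ($Z{\left(n,I \right)} = \left(4 + n^{2}\right) 7 = 28 + 7 n^{2}$)
$x{\left(B \right)} = \left(2 + B\right) \left(6 + B\right)$ ($x{\left(B \right)} = \left(6 + B\right) \left(2 + B\right) = \left(2 + B\right) \left(6 + B\right)$)
$Z{\left(-12,6 \right)} 88 + x{\left(-11 \right)} = \left(28 + 7 \left(-12\right)^{2}\right) 88 + \left(12 + \left(-11\right)^{2} + 8 \left(-11\right)\right) = \left(28 + 7 \cdot 144\right) 88 + \left(12 + 121 - 88\right) = \left(28 + 1008\right) 88 + 45 = 1036 \cdot 88 + 45 = 91168 + 45 = 91213$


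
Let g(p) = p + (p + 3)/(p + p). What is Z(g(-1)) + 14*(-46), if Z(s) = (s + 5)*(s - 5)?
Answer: -665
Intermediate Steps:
g(p) = p + (3 + p)/(2*p) (g(p) = p + (3 + p)/((2*p)) = p + (3 + p)*(1/(2*p)) = p + (3 + p)/(2*p))
Z(s) = (-5 + s)*(5 + s) (Z(s) = (5 + s)*(-5 + s) = (-5 + s)*(5 + s))
Z(g(-1)) + 14*(-46) = (-25 + (½ - 1 + (3/2)/(-1))²) + 14*(-46) = (-25 + (½ - 1 + (3/2)*(-1))²) - 644 = (-25 + (½ - 1 - 3/2)²) - 644 = (-25 + (-2)²) - 644 = (-25 + 4) - 644 = -21 - 644 = -665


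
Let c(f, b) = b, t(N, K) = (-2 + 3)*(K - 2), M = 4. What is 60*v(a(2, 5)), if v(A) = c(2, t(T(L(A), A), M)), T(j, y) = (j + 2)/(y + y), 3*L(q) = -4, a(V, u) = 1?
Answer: 120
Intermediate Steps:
L(q) = -4/3 (L(q) = (1/3)*(-4) = -4/3)
T(j, y) = (2 + j)/(2*y) (T(j, y) = (2 + j)/((2*y)) = (2 + j)*(1/(2*y)) = (2 + j)/(2*y))
t(N, K) = -2 + K (t(N, K) = 1*(-2 + K) = -2 + K)
v(A) = 2 (v(A) = -2 + 4 = 2)
60*v(a(2, 5)) = 60*2 = 120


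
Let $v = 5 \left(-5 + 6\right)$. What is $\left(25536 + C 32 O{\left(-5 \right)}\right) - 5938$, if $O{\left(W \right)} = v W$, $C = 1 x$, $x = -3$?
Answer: $21998$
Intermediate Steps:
$v = 5$ ($v = 5 \cdot 1 = 5$)
$C = -3$ ($C = 1 \left(-3\right) = -3$)
$O{\left(W \right)} = 5 W$
$\left(25536 + C 32 O{\left(-5 \right)}\right) - 5938 = \left(25536 + \left(-3\right) 32 \cdot 5 \left(-5\right)\right) - 5938 = \left(25536 - -2400\right) - 5938 = \left(25536 + 2400\right) - 5938 = 27936 - 5938 = 21998$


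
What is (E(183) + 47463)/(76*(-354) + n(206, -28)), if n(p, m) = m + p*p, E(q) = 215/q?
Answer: 1085743/354654 ≈ 3.0614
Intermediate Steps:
n(p, m) = m + p²
(E(183) + 47463)/(76*(-354) + n(206, -28)) = (215/183 + 47463)/(76*(-354) + (-28 + 206²)) = (215*(1/183) + 47463)/(-26904 + (-28 + 42436)) = (215/183 + 47463)/(-26904 + 42408) = (8685944/183)/15504 = (8685944/183)*(1/15504) = 1085743/354654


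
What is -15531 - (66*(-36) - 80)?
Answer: -13075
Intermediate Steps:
-15531 - (66*(-36) - 80) = -15531 - (-2376 - 80) = -15531 - 1*(-2456) = -15531 + 2456 = -13075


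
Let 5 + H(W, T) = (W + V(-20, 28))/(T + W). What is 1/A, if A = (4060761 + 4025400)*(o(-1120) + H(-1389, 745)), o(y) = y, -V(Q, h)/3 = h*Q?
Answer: -644/5860776717351 ≈ -1.0988e-10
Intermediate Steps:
V(Q, h) = -3*Q*h (V(Q, h) = -3*h*Q = -3*Q*h)
H(W, T) = -5 + (1680 + W)/(T + W) (H(W, T) = -5 + (W - 3*(-20)*28)/(T + W) = -5 + (W + 1680)/(T + W) = -5 + (1680 + W)/(T + W))
A = -5860776717351/644 (A = (4060761 + 4025400)*(-1120 + (1680 - 5*745 - 4*(-1389))/(745 - 1389)) = 8086161*(-1120 + (1680 - 3725 + 5556)/(-644)) = 8086161*(-1120 - 1/644*3511) = 8086161*(-1120 - 3511/644) = 8086161*(-724791/644) = -5860776717351/644 ≈ -9.1006e+9)
1/A = 1/(-5860776717351/644) = -644/5860776717351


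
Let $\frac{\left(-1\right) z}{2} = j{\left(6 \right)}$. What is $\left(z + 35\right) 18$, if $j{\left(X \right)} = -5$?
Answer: $810$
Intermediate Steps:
$z = 10$ ($z = \left(-2\right) \left(-5\right) = 10$)
$\left(z + 35\right) 18 = \left(10 + 35\right) 18 = 45 \cdot 18 = 810$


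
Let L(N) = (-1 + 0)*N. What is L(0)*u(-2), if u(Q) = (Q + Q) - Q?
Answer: 0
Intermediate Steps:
u(Q) = Q (u(Q) = 2*Q - Q = Q)
L(N) = -N
L(0)*u(-2) = -1*0*(-2) = 0*(-2) = 0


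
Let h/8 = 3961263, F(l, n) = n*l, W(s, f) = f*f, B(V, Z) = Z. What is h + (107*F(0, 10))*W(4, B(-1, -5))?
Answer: 31690104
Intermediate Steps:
W(s, f) = f²
F(l, n) = l*n
h = 31690104 (h = 8*3961263 = 31690104)
h + (107*F(0, 10))*W(4, B(-1, -5)) = 31690104 + (107*(0*10))*(-5)² = 31690104 + (107*0)*25 = 31690104 + 0*25 = 31690104 + 0 = 31690104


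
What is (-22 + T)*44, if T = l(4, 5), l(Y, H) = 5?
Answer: -748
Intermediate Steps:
T = 5
(-22 + T)*44 = (-22 + 5)*44 = -17*44 = -748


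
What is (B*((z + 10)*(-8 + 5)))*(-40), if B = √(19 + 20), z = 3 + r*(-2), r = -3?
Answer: 2280*√39 ≈ 14239.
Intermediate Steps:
z = 9 (z = 3 - 3*(-2) = 3 + 6 = 9)
B = √39 ≈ 6.2450
(B*((z + 10)*(-8 + 5)))*(-40) = (√39*((9 + 10)*(-8 + 5)))*(-40) = (√39*(19*(-3)))*(-40) = (√39*(-57))*(-40) = -57*√39*(-40) = 2280*√39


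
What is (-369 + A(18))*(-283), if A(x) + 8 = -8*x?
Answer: 147443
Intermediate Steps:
A(x) = -8 - 8*x
(-369 + A(18))*(-283) = (-369 + (-8 - 8*18))*(-283) = (-369 + (-8 - 144))*(-283) = (-369 - 152)*(-283) = -521*(-283) = 147443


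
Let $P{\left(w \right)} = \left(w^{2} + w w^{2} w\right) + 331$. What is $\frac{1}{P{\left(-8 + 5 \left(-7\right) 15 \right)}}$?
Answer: $\frac{1}{80706844341} \approx 1.2391 \cdot 10^{-11}$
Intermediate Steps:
$P{\left(w \right)} = 331 + w^{2} + w^{4}$ ($P{\left(w \right)} = \left(w^{2} + w^{3} w\right) + 331 = \left(w^{2} + w^{4}\right) + 331 = 331 + w^{2} + w^{4}$)
$\frac{1}{P{\left(-8 + 5 \left(-7\right) 15 \right)}} = \frac{1}{331 + \left(-8 + 5 \left(-7\right) 15\right)^{2} + \left(-8 + 5 \left(-7\right) 15\right)^{4}} = \frac{1}{331 + \left(-8 - 525\right)^{2} + \left(-8 - 525\right)^{4}} = \frac{1}{331 + \left(-533\right)^{2} + \left(-533\right)^{4}} = \frac{1}{331 + 284089 + 80706559921} = \frac{1}{80706844341}$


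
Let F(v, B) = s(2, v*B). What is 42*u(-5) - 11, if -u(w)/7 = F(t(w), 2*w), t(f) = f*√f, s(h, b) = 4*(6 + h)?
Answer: -9419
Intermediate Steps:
s(h, b) = 24 + 4*h
t(f) = f^(3/2)
F(v, B) = 32 (F(v, B) = 24 + 4*2 = 24 + 8 = 32)
u(w) = -224 (u(w) = -7*32 = -224)
42*u(-5) - 11 = 42*(-224) - 11 = -9408 - 11 = -9419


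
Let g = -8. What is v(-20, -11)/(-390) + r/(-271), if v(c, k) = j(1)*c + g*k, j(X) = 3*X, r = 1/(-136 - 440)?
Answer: -728383/10146240 ≈ -0.071788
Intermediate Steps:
r = -1/576 (r = 1/(-576) = -1/576 ≈ -0.0017361)
v(c, k) = -8*k + 3*c (v(c, k) = (3*1)*c - 8*k = 3*c - 8*k = -8*k + 3*c)
v(-20, -11)/(-390) + r/(-271) = (-8*(-11) + 3*(-20))/(-390) - 1/576/(-271) = (88 - 60)*(-1/390) - 1/576*(-1/271) = 28*(-1/390) + 1/156096 = -14/195 + 1/156096 = -728383/10146240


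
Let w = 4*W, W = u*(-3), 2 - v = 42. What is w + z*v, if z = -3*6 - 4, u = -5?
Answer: 940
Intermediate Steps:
v = -40 (v = 2 - 1*42 = 2 - 42 = -40)
W = 15 (W = -5*(-3) = 15)
z = -22 (z = -18 - 4 = -22)
w = 60 (w = 4*15 = 60)
w + z*v = 60 - 22*(-40) = 60 + 880 = 940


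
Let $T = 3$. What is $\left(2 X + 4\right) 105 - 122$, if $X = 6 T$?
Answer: $4078$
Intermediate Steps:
$X = 18$ ($X = 6 \cdot 3 = 18$)
$\left(2 X + 4\right) 105 - 122 = \left(2 \cdot 18 + 4\right) 105 - 122 = \left(36 + 4\right) 105 - 122 = 40 \cdot 105 - 122 = 4200 - 122 = 4078$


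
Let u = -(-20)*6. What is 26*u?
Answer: 3120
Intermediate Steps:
u = 120 (u = -4*(-30) = 120)
26*u = 26*120 = 3120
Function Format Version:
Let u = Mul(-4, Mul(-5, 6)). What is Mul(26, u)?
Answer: 3120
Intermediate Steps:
u = 120 (u = Mul(-4, -30) = 120)
Mul(26, u) = Mul(26, 120) = 3120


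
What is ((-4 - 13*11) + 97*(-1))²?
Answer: 59536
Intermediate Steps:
((-4 - 13*11) + 97*(-1))² = ((-4 - 143) - 97)² = (-147 - 97)² = (-244)² = 59536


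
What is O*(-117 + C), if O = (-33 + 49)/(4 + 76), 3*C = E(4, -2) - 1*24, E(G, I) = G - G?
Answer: -25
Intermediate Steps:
E(G, I) = 0
C = -8 (C = (0 - 1*24)/3 = (0 - 24)/3 = (⅓)*(-24) = -8)
O = ⅕ (O = 16/80 = 16*(1/80) = ⅕ ≈ 0.20000)
O*(-117 + C) = (-117 - 8)/5 = (⅕)*(-125) = -25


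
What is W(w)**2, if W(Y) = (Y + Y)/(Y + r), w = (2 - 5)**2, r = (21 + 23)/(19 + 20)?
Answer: 492804/156025 ≈ 3.1585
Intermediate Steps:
r = 44/39 ≈ 1.1282
w = 9 (w = (-3)**2 = 9)
W(Y) = 2*Y/(44/39 + Y) (W(Y) = (Y + Y)/(Y + 44/39) = (2*Y)/(44/39 + Y) = 2*Y/(44/39 + Y))
W(w)**2 = (78*9/(44 + 39*9))**2 = (78*9/(44 + 351))**2 = (78*9/395)**2 = (78*9*(1/395))**2 = (702/395)**2 = 492804/156025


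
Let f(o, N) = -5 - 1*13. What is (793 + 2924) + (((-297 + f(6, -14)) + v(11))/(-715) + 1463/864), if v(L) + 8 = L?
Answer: 176733041/47520 ≈ 3719.1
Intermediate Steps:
v(L) = -8 + L
f(o, N) = -18 (f(o, N) = -5 - 13 = -18)
(793 + 2924) + (((-297 + f(6, -14)) + v(11))/(-715) + 1463/864) = (793 + 2924) + (((-297 - 18) + (-8 + 11))/(-715) + 1463/864) = 3717 + ((-315 + 3)*(-1/715) + 1463*(1/864)) = 3717 + (-312*(-1/715) + 1463/864) = 3717 + (24/55 + 1463/864) = 3717 + 101201/47520 = 176733041/47520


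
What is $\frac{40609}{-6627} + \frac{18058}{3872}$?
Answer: $- \frac{18783841}{12829872} \approx -1.4641$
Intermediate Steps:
$\frac{40609}{-6627} + \frac{18058}{3872} = 40609 \left(- \frac{1}{6627}\right) + 18058 \cdot \frac{1}{3872} = - \frac{40609}{6627} + \frac{9029}{1936} = - \frac{18783841}{12829872}$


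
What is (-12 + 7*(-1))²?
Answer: 361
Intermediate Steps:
(-12 + 7*(-1))² = (-12 - 7)² = (-19)² = 361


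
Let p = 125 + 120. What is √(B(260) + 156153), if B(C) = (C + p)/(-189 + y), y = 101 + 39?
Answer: 4*√478187/7 ≈ 395.15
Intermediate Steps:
y = 140
p = 245
B(C) = -5 - C/49 (B(C) = (C + 245)/(-189 + 140) = (245 + C)/(-49) = (245 + C)*(-1/49) = -5 - C/49)
√(B(260) + 156153) = √((-5 - 1/49*260) + 156153) = √((-5 - 260/49) + 156153) = √(-505/49 + 156153) = √(7650992/49) = 4*√478187/7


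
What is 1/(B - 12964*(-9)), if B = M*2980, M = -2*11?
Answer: 1/51116 ≈ 1.9563e-5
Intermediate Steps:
M = -22
B = -65560 (B = -22*2980 = -65560)
1/(B - 12964*(-9)) = 1/(-65560 - 12964*(-9)) = 1/(-65560 + 116676) = 1/51116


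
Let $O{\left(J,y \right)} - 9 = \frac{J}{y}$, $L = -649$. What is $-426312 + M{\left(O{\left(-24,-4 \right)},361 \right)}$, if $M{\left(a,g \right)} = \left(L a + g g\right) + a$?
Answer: $-305711$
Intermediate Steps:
$O{\left(J,y \right)} = 9 + \frac{J}{y}$
$M{\left(a,g \right)} = g^{2} - 648 a$ ($M{\left(a,g \right)} = \left(- 649 a + g g\right) + a = \left(- 649 a + g^{2}\right) + a = \left(g^{2} - 649 a\right) + a = g^{2} - 648 a$)
$-426312 + M{\left(O{\left(-24,-4 \right)},361 \right)} = -426312 + \left(361^{2} - 648 \left(9 - \frac{24}{-4}\right)\right) = -426312 + \left(130321 - 648 \left(9 - -6\right)\right) = -426312 + \left(130321 - 648 \left(9 + 6\right)\right) = -426312 + \left(130321 - 9720\right) = -426312 + 120601 = -305711$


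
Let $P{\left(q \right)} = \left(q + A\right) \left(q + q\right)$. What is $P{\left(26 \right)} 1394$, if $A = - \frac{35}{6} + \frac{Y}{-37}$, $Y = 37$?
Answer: $\frac{4168060}{3} \approx 1.3894 \cdot 10^{6}$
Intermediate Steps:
$A = - \frac{41}{6}$ ($A = - \frac{35}{6} + \frac{37}{-37} = \left(-35\right) \frac{1}{6} + 37 \left(- \frac{1}{37}\right) = - \frac{35}{6} - 1 = - \frac{41}{6} \approx -6.8333$)
$P{\left(q \right)} = 2 q \left(- \frac{41}{6} + q\right)$ ($P{\left(q \right)} = \left(q - \frac{41}{6}\right) \left(q + q\right) = \left(- \frac{41}{6} + q\right) 2 q = 2 q \left(- \frac{41}{6} + q\right)$)
$P{\left(26 \right)} 1394 = \frac{1}{3} \cdot 26 \left(-41 + 6 \cdot 26\right) 1394 = \frac{1}{3} \cdot 26 \left(-41 + 156\right) 1394 = \frac{1}{3} \cdot 26 \cdot 115 \cdot 1394 = \frac{2990}{3} \cdot 1394 = \frac{4168060}{3}$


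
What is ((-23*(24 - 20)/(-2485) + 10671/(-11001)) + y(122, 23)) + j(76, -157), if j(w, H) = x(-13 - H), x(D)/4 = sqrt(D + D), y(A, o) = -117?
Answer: -1074663696/9112495 + 48*sqrt(2) ≈ -50.051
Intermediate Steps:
x(D) = 4*sqrt(2)*sqrt(D) (x(D) = 4*sqrt(D + D) = 4*sqrt(2*D) = 4*(sqrt(2)*sqrt(D)) = 4*sqrt(2)*sqrt(D))
j(w, H) = 4*sqrt(2)*sqrt(-13 - H)
((-23*(24 - 20)/(-2485) + 10671/(-11001)) + y(122, 23)) + j(76, -157) = ((-23*(24 - 20)/(-2485) + 10671/(-11001)) - 117) + 4*sqrt(-26 - 2*(-157)) = ((-23*4*(-1/2485) + 10671*(-1/11001)) - 117) + 4*sqrt(-26 + 314) = ((-92*(-1/2485) - 3557/3667) - 117) + 4*sqrt(288) = ((92/2485 - 3557/3667) - 117) + 4*(12*sqrt(2)) = (-8501781/9112495 - 117) + 48*sqrt(2) = -1074663696/9112495 + 48*sqrt(2)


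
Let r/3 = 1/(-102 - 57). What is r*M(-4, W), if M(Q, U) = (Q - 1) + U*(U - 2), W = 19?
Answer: -6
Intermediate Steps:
r = -1/53 (r = 3/(-102 - 57) = 3/(-159) = 3*(-1/159) = -1/53 ≈ -0.018868)
M(Q, U) = -1 + Q + U*(-2 + U) (M(Q, U) = (-1 + Q) + U*(-2 + U) = -1 + Q + U*(-2 + U))
r*M(-4, W) = -(-1 - 4 + 19² - 2*19)/53 = -(-1 - 4 + 361 - 38)/53 = -1/53*318 = -6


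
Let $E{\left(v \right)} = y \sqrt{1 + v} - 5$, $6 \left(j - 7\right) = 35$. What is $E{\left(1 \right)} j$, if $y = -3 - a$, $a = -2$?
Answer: $- \frac{385}{6} - \frac{77 \sqrt{2}}{6} \approx -82.316$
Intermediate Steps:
$j = \frac{77}{6}$ ($j = 7 + \frac{1}{6} \cdot 35 = 7 + \frac{35}{6} = \frac{77}{6} \approx 12.833$)
$y = -1$ ($y = -3 - -2 = -3 + 2 = -1$)
$E{\left(v \right)} = -5 - \sqrt{1 + v}$ ($E{\left(v \right)} = - \sqrt{1 + v} - 5 = -5 - \sqrt{1 + v}$)
$E{\left(1 \right)} j = \left(-5 - \sqrt{1 + 1}\right) \frac{77}{6} = \left(-5 - \sqrt{2}\right) \frac{77}{6} = - \frac{385}{6} - \frac{77 \sqrt{2}}{6}$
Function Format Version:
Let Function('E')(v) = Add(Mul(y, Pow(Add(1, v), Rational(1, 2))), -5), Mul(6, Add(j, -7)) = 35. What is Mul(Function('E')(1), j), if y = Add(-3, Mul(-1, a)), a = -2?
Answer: Add(Rational(-385, 6), Mul(Rational(-77, 6), Pow(2, Rational(1, 2)))) ≈ -82.316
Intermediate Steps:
j = Rational(77, 6) (j = Add(7, Mul(Rational(1, 6), 35)) = Add(7, Rational(35, 6)) = Rational(77, 6) ≈ 12.833)
y = -1 (y = Add(-3, Mul(-1, -2)) = Add(-3, 2) = -1)
Function('E')(v) = Add(-5, Mul(-1, Pow(Add(1, v), Rational(1, 2)))) (Function('E')(v) = Add(Mul(-1, Pow(Add(1, v), Rational(1, 2))), -5) = Add(-5, Mul(-1, Pow(Add(1, v), Rational(1, 2)))))
Mul(Function('E')(1), j) = Mul(Add(-5, Mul(-1, Pow(Add(1, 1), Rational(1, 2)))), Rational(77, 6)) = Mul(Add(-5, Mul(-1, Pow(2, Rational(1, 2)))), Rational(77, 6)) = Add(Rational(-385, 6), Mul(Rational(-77, 6), Pow(2, Rational(1, 2))))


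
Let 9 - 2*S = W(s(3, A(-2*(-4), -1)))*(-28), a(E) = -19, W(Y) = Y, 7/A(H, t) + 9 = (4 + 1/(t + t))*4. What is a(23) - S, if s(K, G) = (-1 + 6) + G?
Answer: -1131/10 ≈ -113.10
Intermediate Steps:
A(H, t) = 7/(7 + 2/t) (A(H, t) = 7/(-9 + (4 + 1/(t + t))*4) = 7/(-9 + (4 + 1/(2*t))*4) = 7/(-9 + (16 + 2/t)) = 7/(7 + 2/t))
s(K, G) = 5 + G
S = 941/10 (S = 9/2 - (5 + 7*(-1)/(2 + 7*(-1)))*(-28)/2 = 9/2 - (5 + 7*(-1)/(2 - 7))*(-28)/2 = 9/2 - (5 + 7*(-1)/(-5))*(-28)/2 = 9/2 - (5 + 7*(-1)*(-⅕))*(-28)/2 = 9/2 - (5 + 7/5)*(-28)/2 = 9/2 - 16*(-28)/5 = 9/2 - ½*(-896/5) = 9/2 + 448/5 = 941/10 ≈ 94.100)
a(23) - S = -19 - 1*941/10 = -19 - 941/10 = -1131/10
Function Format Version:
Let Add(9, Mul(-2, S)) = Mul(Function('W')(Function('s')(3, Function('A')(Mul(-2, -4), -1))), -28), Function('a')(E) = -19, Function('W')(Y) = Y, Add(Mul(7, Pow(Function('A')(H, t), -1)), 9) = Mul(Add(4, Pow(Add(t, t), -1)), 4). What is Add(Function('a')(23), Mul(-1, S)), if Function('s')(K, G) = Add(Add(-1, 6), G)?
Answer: Rational(-1131, 10) ≈ -113.10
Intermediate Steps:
Function('A')(H, t) = Mul(7, Pow(Add(7, Mul(2, Pow(t, -1))), -1)) (Function('A')(H, t) = Mul(7, Pow(Add(-9, Mul(Add(4, Pow(Add(t, t), -1)), 4)), -1)) = Mul(7, Pow(Add(-9, Mul(Add(4, Pow(Mul(2, t), -1)), 4)), -1)) = Mul(7, Pow(Add(-9, Mul(Add(4, Mul(Rational(1, 2), Pow(t, -1))), 4)), -1)) = Mul(7, Pow(Add(-9, Add(16, Mul(2, Pow(t, -1)))), -1)) = Mul(7, Pow(Add(7, Mul(2, Pow(t, -1))), -1)))
Function('s')(K, G) = Add(5, G)
S = Rational(941, 10) (S = Add(Rational(9, 2), Mul(Rational(-1, 2), Mul(Add(5, Mul(7, -1, Pow(Add(2, Mul(7, -1)), -1))), -28))) = Add(Rational(9, 2), Mul(Rational(-1, 2), Mul(Add(5, Mul(7, -1, Pow(Add(2, -7), -1))), -28))) = Add(Rational(9, 2), Mul(Rational(-1, 2), Mul(Add(5, Mul(7, -1, Pow(-5, -1))), -28))) = Add(Rational(9, 2), Mul(Rational(-1, 2), Mul(Add(5, Mul(7, -1, Rational(-1, 5))), -28))) = Add(Rational(9, 2), Mul(Rational(-1, 2), Mul(Add(5, Rational(7, 5)), -28))) = Add(Rational(9, 2), Mul(Rational(-1, 2), Mul(Rational(32, 5), -28))) = Add(Rational(9, 2), Mul(Rational(-1, 2), Rational(-896, 5))) = Add(Rational(9, 2), Rational(448, 5)) = Rational(941, 10) ≈ 94.100)
Add(Function('a')(23), Mul(-1, S)) = Add(-19, Mul(-1, Rational(941, 10))) = Add(-19, Rational(-941, 10)) = Rational(-1131, 10)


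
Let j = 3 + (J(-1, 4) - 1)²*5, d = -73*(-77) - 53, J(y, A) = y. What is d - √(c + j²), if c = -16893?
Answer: 5568 - 2*I*√4091 ≈ 5568.0 - 127.92*I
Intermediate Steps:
d = 5568 (d = 5621 - 53 = 5568)
j = 23 (j = 3 + (-1 - 1)²*5 = 3 + (-2)²*5 = 3 + 4*5 = 3 + 20 = 23)
d - √(c + j²) = 5568 - √(-16893 + 23²) = 5568 - √(-16893 + 529) = 5568 - √(-16364) = 5568 - 2*I*√4091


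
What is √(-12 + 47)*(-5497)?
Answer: -5497*√35 ≈ -32521.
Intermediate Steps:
√(-12 + 47)*(-5497) = √35*(-5497) = -5497*√35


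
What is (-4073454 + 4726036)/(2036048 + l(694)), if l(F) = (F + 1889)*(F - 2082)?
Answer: -46613/110654 ≈ -0.42125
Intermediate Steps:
l(F) = (-2082 + F)*(1889 + F) (l(F) = (1889 + F)*(-2082 + F) = (-2082 + F)*(1889 + F))
(-4073454 + 4726036)/(2036048 + l(694)) = (-4073454 + 4726036)/(2036048 + (-3932898 + 694² - 193*694)) = 652582/(2036048 + (-3932898 + 481636 - 133942)) = 652582/(2036048 - 3585204) = 652582/(-1549156) = 652582*(-1/1549156) = -46613/110654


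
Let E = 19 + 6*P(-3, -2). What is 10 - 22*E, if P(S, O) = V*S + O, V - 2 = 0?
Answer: 648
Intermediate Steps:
V = 2 (V = 2 + 0 = 2)
P(S, O) = O + 2*S (P(S, O) = 2*S + O = O + 2*S)
E = -29 (E = 19 + 6*(-2 + 2*(-3)) = 19 + 6*(-2 - 6) = 19 + 6*(-8) = 19 - 48 = -29)
10 - 22*E = 10 - 22*(-29) = 10 + 638 = 648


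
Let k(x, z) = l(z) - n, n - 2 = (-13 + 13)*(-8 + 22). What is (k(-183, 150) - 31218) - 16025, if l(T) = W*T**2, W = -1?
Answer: -69745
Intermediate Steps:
l(T) = -T**2
n = 2 (n = 2 + (-13 + 13)*(-8 + 22) = 2 + 0*14 = 2 + 0 = 2)
k(x, z) = -2 - z**2 (k(x, z) = -z**2 - 1*2 = -z**2 - 2 = -2 - z**2)
(k(-183, 150) - 31218) - 16025 = ((-2 - 1*150**2) - 31218) - 16025 = ((-2 - 1*22500) - 31218) - 16025 = ((-2 - 22500) - 31218) - 16025 = (-22502 - 31218) - 16025 = -53720 - 16025 = -69745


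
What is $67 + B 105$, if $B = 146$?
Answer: $15397$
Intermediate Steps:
$67 + B 105 = 67 + 146 \cdot 105 = 67 + 15330 = 15397$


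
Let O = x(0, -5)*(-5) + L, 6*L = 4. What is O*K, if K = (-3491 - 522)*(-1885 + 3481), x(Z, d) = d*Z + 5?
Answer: 155848868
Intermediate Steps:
L = ⅔ (L = (⅙)*4 = ⅔ ≈ 0.66667)
x(Z, d) = 5 + Z*d (x(Z, d) = Z*d + 5 = 5 + Z*d)
K = -6404748 (K = -4013*1596 = -6404748)
O = -73/3 (O = (5 + 0*(-5))*(-5) + ⅔ = (5 + 0)*(-5) + ⅔ = 5*(-5) + ⅔ = -25 + ⅔ = -73/3 ≈ -24.333)
O*K = -73/3*(-6404748) = 155848868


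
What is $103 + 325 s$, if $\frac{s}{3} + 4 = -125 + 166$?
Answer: $36178$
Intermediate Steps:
$s = 111$ ($s = -12 + 3 \left(-125 + 166\right) = -12 + 3 \cdot 41 = -12 + 123 = 111$)
$103 + 325 s = 103 + 325 \cdot 111 = 103 + 36075 = 36178$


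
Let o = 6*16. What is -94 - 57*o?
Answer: -5566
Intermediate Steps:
o = 96
-94 - 57*o = -94 - 57*96 = -94 - 5472 = -5566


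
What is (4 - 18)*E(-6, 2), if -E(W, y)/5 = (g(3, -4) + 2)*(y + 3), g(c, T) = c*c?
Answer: 3850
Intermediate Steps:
g(c, T) = c²
E(W, y) = -165 - 55*y (E(W, y) = -5*(3² + 2)*(y + 3) = -5*(9 + 2)*(3 + y) = -55*(3 + y) = -5*(33 + 11*y) = -165 - 55*y)
(4 - 18)*E(-6, 2) = (4 - 18)*(-165 - 55*2) = -14*(-165 - 110) = -14*(-275) = 3850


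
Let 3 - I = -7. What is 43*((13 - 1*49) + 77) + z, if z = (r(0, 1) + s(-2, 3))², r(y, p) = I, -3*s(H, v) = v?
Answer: 1844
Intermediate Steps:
I = 10 (I = 3 - 1*(-7) = 3 + 7 = 10)
s(H, v) = -v/3
r(y, p) = 10
z = 81 (z = (10 - ⅓*3)² = (10 - 1)² = 9² = 81)
43*((13 - 1*49) + 77) + z = 43*((13 - 1*49) + 77) + 81 = 43*((13 - 49) + 77) + 81 = 43*(-36 + 77) + 81 = 43*41 + 81 = 1763 + 81 = 1844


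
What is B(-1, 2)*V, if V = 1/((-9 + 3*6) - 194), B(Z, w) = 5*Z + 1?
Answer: 4/185 ≈ 0.021622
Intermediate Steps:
B(Z, w) = 1 + 5*Z
V = -1/185 (V = 1/((-9 + 18) - 194) = 1/(9 - 194) = 1/(-185) = -1/185 ≈ -0.0054054)
B(-1, 2)*V = (1 + 5*(-1))*(-1/185) = (1 - 5)*(-1/185) = -4*(-1/185) = 4/185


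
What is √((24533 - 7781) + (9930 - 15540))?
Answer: 3*√1238 ≈ 105.56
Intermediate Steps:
√((24533 - 7781) + (9930 - 15540)) = √(16752 - 5610) = √11142 = 3*√1238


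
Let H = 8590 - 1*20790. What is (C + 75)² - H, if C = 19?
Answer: 21036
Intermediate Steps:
H = -12200 (H = 8590 - 20790 = -12200)
(C + 75)² - H = (19 + 75)² - 1*(-12200) = 94² + 12200 = 8836 + 12200 = 21036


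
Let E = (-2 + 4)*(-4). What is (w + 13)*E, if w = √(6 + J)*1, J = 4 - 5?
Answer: -104 - 8*√5 ≈ -121.89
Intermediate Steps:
J = -1
E = -8 (E = 2*(-4) = -8)
w = √5 (w = √(6 - 1)*1 = √5*1 = √5 ≈ 2.2361)
(w + 13)*E = (√5 + 13)*(-8) = (13 + √5)*(-8) = -104 - 8*√5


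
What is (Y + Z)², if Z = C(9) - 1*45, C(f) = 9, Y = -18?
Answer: 2916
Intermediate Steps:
Z = -36 (Z = 9 - 1*45 = 9 - 45 = -36)
(Y + Z)² = (-18 - 36)² = (-54)² = 2916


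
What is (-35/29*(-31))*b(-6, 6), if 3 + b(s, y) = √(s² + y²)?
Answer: -3255/29 + 6510*√2/29 ≈ 205.23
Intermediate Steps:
b(s, y) = -3 + √(s² + y²)
(-35/29*(-31))*b(-6, 6) = (-35/29*(-31))*(-3 + √((-6)² + 6²)) = (-35*1/29*(-31))*(-3 + √(36 + 36)) = (-35/29*(-31))*(-3 + √72) = 1085*(-3 + 6*√2)/29 = -3255/29 + 6510*√2/29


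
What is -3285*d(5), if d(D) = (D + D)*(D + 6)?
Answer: -361350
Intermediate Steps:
d(D) = 2*D*(6 + D) (d(D) = (2*D)*(6 + D) = 2*D*(6 + D))
-3285*d(5) = -6570*5*(6 + 5) = -6570*5*11 = -3285*110 = -361350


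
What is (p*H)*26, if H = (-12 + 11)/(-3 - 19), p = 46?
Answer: 598/11 ≈ 54.364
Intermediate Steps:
H = 1/22 (H = -1/(-22) = -1*(-1/22) = 1/22 ≈ 0.045455)
(p*H)*26 = (46*(1/22))*26 = (23/11)*26 = 598/11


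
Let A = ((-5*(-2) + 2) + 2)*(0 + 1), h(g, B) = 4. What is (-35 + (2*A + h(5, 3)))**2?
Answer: 9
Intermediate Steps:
A = 14 (A = ((10 + 2) + 2)*1 = (12 + 2)*1 = 14*1 = 14)
(-35 + (2*A + h(5, 3)))**2 = (-35 + (2*14 + 4))**2 = (-35 + (28 + 4))**2 = (-35 + 32)**2 = (-3)**2 = 9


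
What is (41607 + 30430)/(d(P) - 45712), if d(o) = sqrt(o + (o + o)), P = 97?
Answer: -470422192/298512379 - 10291*sqrt(291)/298512379 ≈ -1.5765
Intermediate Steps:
d(o) = sqrt(3)*sqrt(o) (d(o) = sqrt(o + 2*o) = sqrt(3*o) = sqrt(3)*sqrt(o))
(41607 + 30430)/(d(P) - 45712) = (41607 + 30430)/(sqrt(3)*sqrt(97) - 45712) = 72037/(sqrt(291) - 45712) = 72037/(-45712 + sqrt(291))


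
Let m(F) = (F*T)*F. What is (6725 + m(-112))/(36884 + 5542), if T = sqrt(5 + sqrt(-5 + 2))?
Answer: 6725/42426 + 6272*sqrt(5 + I*sqrt(3))/21213 ≈ 0.82921 + 0.11288*I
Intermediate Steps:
T = sqrt(5 + I*sqrt(3)) (T = sqrt(5 + sqrt(-3)) = sqrt(5 + I*sqrt(3)) ≈ 2.2684 + 0.38177*I)
m(F) = F**2*sqrt(5 + I*sqrt(3)) (m(F) = (F*sqrt(5 + I*sqrt(3)))*F = F**2*sqrt(5 + I*sqrt(3)))
(6725 + m(-112))/(36884 + 5542) = (6725 + (-112)**2*sqrt(5 + I*sqrt(3)))/(36884 + 5542) = (6725 + 12544*sqrt(5 + I*sqrt(3)))/42426 = (6725 + 12544*sqrt(5 + I*sqrt(3)))*(1/42426) = 6725/42426 + 6272*sqrt(5 + I*sqrt(3))/21213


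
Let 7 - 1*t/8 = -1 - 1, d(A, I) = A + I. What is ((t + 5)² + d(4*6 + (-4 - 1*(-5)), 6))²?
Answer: 35521600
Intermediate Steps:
t = 72 (t = 56 - 8*(-1 - 1) = 56 - 8*(-2) = 56 + 16 = 72)
((t + 5)² + d(4*6 + (-4 - 1*(-5)), 6))² = ((72 + 5)² + ((4*6 + (-4 - 1*(-5))) + 6))² = (77² + ((24 + (-4 + 5)) + 6))² = (5929 + ((24 + 1) + 6))² = (5929 + (25 + 6))² = (5929 + 31)² = 5960² = 35521600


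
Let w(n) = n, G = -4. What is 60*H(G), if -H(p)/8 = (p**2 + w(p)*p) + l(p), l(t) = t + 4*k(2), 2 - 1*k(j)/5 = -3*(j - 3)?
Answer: -3840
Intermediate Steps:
k(j) = -35 + 15*j (k(j) = 10 - (-15)*(j - 3) = 10 - (-15)*(-3 + j) = 10 - 5*(9 - 3*j) = 10 + (-45 + 15*j) = -35 + 15*j)
l(t) = -20 + t (l(t) = t + 4*(-35 + 15*2) = t + 4*(-35 + 30) = t + 4*(-5) = t - 20 = -20 + t)
H(p) = 160 - 16*p**2 - 8*p (H(p) = -8*((p**2 + p*p) + (-20 + p)) = -8*((p**2 + p**2) + (-20 + p)) = -8*(2*p**2 + (-20 + p)) = -8*(-20 + p + 2*p**2) = 160 - 16*p**2 - 8*p)
60*H(G) = 60*(160 - 16*(-4)**2 - 8*(-4)) = 60*(160 - 16*16 + 32) = 60*(160 - 256 + 32) = 60*(-64) = -3840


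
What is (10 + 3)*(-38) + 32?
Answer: -462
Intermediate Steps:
(10 + 3)*(-38) + 32 = 13*(-38) + 32 = -494 + 32 = -462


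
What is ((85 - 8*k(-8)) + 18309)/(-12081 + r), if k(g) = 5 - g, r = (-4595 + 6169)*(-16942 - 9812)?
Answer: -18290/42122877 ≈ -0.00043421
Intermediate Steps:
r = -42110796 (r = 1574*(-26754) = -42110796)
((85 - 8*k(-8)) + 18309)/(-12081 + r) = ((85 - 8*(5 - 1*(-8))) + 18309)/(-12081 - 42110796) = ((85 - 8*(5 + 8)) + 18309)/(-42122877) = ((85 - 8*13) + 18309)*(-1/42122877) = ((85 - 104) + 18309)*(-1/42122877) = (-19 + 18309)*(-1/42122877) = 18290*(-1/42122877) = -18290/42122877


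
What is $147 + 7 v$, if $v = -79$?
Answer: $-406$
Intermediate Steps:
$147 + 7 v = 147 + 7 \left(-79\right) = 147 - 553 = -406$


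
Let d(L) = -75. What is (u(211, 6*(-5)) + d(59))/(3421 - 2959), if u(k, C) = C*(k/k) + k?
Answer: 53/231 ≈ 0.22944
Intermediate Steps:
u(k, C) = C + k (u(k, C) = C*1 + k = C + k)
(u(211, 6*(-5)) + d(59))/(3421 - 2959) = ((6*(-5) + 211) - 75)/(3421 - 2959) = ((-30 + 211) - 75)/462 = (181 - 75)*(1/462) = 106*(1/462) = 53/231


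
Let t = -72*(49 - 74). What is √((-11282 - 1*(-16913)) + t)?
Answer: √7431 ≈ 86.203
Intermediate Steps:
t = 1800 (t = -72*(-25) = 1800)
√((-11282 - 1*(-16913)) + t) = √((-11282 - 1*(-16913)) + 1800) = √((-11282 + 16913) + 1800) = √(5631 + 1800) = √7431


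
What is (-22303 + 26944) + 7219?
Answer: 11860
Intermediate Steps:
(-22303 + 26944) + 7219 = 4641 + 7219 = 11860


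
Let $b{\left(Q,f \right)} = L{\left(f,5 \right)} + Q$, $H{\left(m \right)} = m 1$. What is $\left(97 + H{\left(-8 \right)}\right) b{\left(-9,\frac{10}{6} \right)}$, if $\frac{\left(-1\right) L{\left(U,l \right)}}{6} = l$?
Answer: $-3471$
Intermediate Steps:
$L{\left(U,l \right)} = - 6 l$
$H{\left(m \right)} = m$
$b{\left(Q,f \right)} = -30 + Q$ ($b{\left(Q,f \right)} = \left(-6\right) 5 + Q = -30 + Q$)
$\left(97 + H{\left(-8 \right)}\right) b{\left(-9,\frac{10}{6} \right)} = \left(97 - 8\right) \left(-30 - 9\right) = 89 \left(-39\right) = -3471$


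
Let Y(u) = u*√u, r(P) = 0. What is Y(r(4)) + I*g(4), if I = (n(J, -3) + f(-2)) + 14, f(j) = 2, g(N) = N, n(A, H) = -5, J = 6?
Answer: 44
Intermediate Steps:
Y(u) = u^(3/2)
I = 11 (I = (-5 + 2) + 14 = -3 + 14 = 11)
Y(r(4)) + I*g(4) = 0^(3/2) + 11*4 = 0 + 44 = 44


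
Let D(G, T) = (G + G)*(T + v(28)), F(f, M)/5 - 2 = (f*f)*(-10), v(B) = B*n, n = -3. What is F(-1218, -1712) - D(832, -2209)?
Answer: -70360638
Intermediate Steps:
v(B) = -3*B (v(B) = B*(-3) = -3*B)
F(f, M) = 10 - 50*f**2 (F(f, M) = 10 + 5*((f*f)*(-10)) = 10 + 5*(f**2*(-10)) = 10 + 5*(-10*f**2) = 10 - 50*f**2)
D(G, T) = 2*G*(-84 + T) (D(G, T) = (G + G)*(T - 3*28) = (2*G)*(T - 84) = (2*G)*(-84 + T) = 2*G*(-84 + T))
F(-1218, -1712) - D(832, -2209) = (10 - 50*(-1218)**2) - 2*832*(-84 - 2209) = (10 - 50*1483524) - 2*832*(-2293) = (10 - 74176200) - 1*(-3815552) = -74176190 + 3815552 = -70360638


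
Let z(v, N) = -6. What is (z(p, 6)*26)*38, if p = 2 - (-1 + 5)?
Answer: -5928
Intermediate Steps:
p = -2 (p = 2 - 1*4 = 2 - 4 = -2)
(z(p, 6)*26)*38 = -6*26*38 = -156*38 = -5928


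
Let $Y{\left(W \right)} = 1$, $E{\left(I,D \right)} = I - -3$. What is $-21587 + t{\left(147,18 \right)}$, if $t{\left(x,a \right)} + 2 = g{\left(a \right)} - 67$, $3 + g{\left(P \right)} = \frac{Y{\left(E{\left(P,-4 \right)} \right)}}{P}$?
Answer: $- \frac{389861}{18} \approx -21659.0$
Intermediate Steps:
$E{\left(I,D \right)} = 3 + I$ ($E{\left(I,D \right)} = I + 3 = 3 + I$)
$g{\left(P \right)} = -3 + \frac{1}{P}$ ($g{\left(P \right)} = -3 + 1 \frac{1}{P} = -3 + \frac{1}{P}$)
$t{\left(x,a \right)} = -72 + \frac{1}{a}$ ($t{\left(x,a \right)} = -2 - \left(70 - \frac{1}{a}\right) = -72 + \frac{1}{a}$)
$-21587 + t{\left(147,18 \right)} = -21587 - \left(72 - \frac{1}{18}\right) = -21587 + \left(-72 + \frac{1}{18}\right) = -21587 - \frac{1295}{18} = - \frac{389861}{18}$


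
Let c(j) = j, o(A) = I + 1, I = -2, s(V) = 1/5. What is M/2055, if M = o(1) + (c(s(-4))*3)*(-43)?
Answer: -134/10275 ≈ -0.013041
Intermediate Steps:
s(V) = 1/5
o(A) = -1 (o(A) = -2 + 1 = -1)
M = -134/5 (M = -1 + ((1/5)*3)*(-43) = -1 + (3/5)*(-43) = -1 - 129/5 = -134/5 ≈ -26.800)
M/2055 = -134/5/2055 = -134/5*1/2055 = -134/10275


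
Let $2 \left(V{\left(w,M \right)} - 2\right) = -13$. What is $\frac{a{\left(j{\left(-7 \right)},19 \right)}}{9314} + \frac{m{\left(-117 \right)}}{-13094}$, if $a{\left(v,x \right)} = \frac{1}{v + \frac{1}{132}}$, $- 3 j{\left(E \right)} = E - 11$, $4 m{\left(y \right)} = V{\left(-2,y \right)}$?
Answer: $\frac{40150641}{386849240752} \approx 0.00010379$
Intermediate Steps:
$V{\left(w,M \right)} = - \frac{9}{2}$ ($V{\left(w,M \right)} = 2 + \frac{1}{2} \left(-13\right) = 2 - \frac{13}{2} = - \frac{9}{2}$)
$m{\left(y \right)} = - \frac{9}{8}$ ($m{\left(y \right)} = \frac{1}{4} \left(- \frac{9}{2}\right) = - \frac{9}{8}$)
$j{\left(E \right)} = \frac{11}{3} - \frac{E}{3}$ ($j{\left(E \right)} = - \frac{E - 11}{3} = - \frac{-11 + E}{3} = \frac{11}{3} - \frac{E}{3}$)
$a{\left(v,x \right)} = \frac{1}{\frac{1}{132} + v}$ ($a{\left(v,x \right)} = \frac{1}{v + \frac{1}{132}} = \frac{1}{\frac{1}{132} + v}$)
$\frac{a{\left(j{\left(-7 \right)},19 \right)}}{9314} + \frac{m{\left(-117 \right)}}{-13094} = \frac{132 \frac{1}{1 + 132 \left(\frac{11}{3} - - \frac{7}{3}\right)}}{9314} - \frac{9}{8 \left(-13094\right)} = \frac{132}{1 + 132 \left(\frac{11}{3} + \frac{7}{3}\right)} \frac{1}{9314} - - \frac{9}{104752} = \frac{132}{1 + 132 \cdot 6} \cdot \frac{1}{9314} + \frac{9}{104752} = \frac{132}{1 + 792} \cdot \frac{1}{9314} + \frac{9}{104752} = \frac{132}{793} \cdot \frac{1}{9314} + \frac{9}{104752} = \frac{66}{3693001} + \frac{9}{104752} = \frac{40150641}{386849240752}$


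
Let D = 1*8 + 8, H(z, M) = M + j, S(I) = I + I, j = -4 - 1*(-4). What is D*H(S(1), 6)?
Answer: 96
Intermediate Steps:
j = 0 (j = -4 + 4 = 0)
S(I) = 2*I
H(z, M) = M (H(z, M) = M + 0 = M)
D = 16 (D = 8 + 8 = 16)
D*H(S(1), 6) = 16*6 = 96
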